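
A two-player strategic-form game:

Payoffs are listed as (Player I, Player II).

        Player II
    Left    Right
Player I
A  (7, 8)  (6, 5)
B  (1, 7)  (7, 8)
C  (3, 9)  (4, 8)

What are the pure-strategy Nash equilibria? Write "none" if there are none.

Mark each player's best response to every combination of opponents' strategies; a profile where every player is best-responding is a pure Nash equilibrium.
Player I against Left: payoffs 7, 1, 3 → best response A.
Player I against Right: payoffs 6, 7, 4 → best response B.
Player II against A: payoffs 8, 5 → best response Left.
Player II against B: payoffs 7, 8 → best response Right.
Player II against C: payoffs 9, 8 → best response Left.
Mutual best responses: (A, Left); (B, Right).

The pure Nash equilibria are (A, Left), (B, Right).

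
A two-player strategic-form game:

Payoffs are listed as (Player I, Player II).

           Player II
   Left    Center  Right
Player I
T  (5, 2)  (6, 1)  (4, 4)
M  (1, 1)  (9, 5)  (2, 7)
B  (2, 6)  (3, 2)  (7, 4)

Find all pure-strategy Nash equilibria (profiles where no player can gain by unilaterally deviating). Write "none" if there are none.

Mark each player's best response to every combination of opponents' strategies; a profile where every player is best-responding is a pure Nash equilibrium.
Player I against Left: payoffs 5, 1, 2 → best response T.
Player I against Center: payoffs 6, 9, 3 → best response M.
Player I against Right: payoffs 4, 2, 7 → best response B.
Player II against T: payoffs 2, 1, 4 → best response Right.
Player II against M: payoffs 1, 5, 7 → best response Right.
Player II against B: payoffs 6, 2, 4 → best response Left.
No profile is a mutual best response for all players.

none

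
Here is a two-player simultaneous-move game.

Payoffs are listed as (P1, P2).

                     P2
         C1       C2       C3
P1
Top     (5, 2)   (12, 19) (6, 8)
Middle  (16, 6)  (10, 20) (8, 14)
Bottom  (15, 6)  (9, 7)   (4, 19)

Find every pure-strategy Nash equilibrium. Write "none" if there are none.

P1 against C1: payoffs 5, 16, 15 → best response Middle.
P1 against C2: payoffs 12, 10, 9 → best response Top.
P1 against C3: payoffs 6, 8, 4 → best response Middle.
P2 against Top: payoffs 2, 19, 8 → best response C2.
P2 against Middle: payoffs 6, 20, 14 → best response C2.
P2 against Bottom: payoffs 6, 7, 19 → best response C3.
Mutual best responses: (Top, C2).

(Top, C2)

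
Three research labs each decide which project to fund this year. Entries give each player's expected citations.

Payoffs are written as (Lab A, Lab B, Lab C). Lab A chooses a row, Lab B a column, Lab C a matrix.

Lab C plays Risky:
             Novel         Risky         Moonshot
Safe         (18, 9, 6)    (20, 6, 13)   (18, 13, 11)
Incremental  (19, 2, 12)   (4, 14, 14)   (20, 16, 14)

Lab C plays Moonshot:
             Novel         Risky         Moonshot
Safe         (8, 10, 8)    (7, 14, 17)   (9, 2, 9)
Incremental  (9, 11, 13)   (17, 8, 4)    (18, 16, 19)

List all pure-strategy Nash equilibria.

The unique pure-strategy Nash equilibrium is (Incremental, Moonshot, Moonshot).

For each player, find the best response to each opponent profile; mutual best responses are the pure NE.
Lab A against (Novel, Risky): payoffs 18, 19 → best response Incremental.
Lab A against (Novel, Moonshot): payoffs 8, 9 → best response Incremental.
Lab A against (Risky, Risky): payoffs 20, 4 → best response Safe.
Lab A against (Risky, Moonshot): payoffs 7, 17 → best response Incremental.
Lab A against (Moonshot, Risky): payoffs 18, 20 → best response Incremental.
Lab A against (Moonshot, Moonshot): payoffs 9, 18 → best response Incremental.
Lab B against (Safe, Risky): payoffs 9, 6, 13 → best response Moonshot.
Lab B against (Safe, Moonshot): payoffs 10, 14, 2 → best response Risky.
Lab B against (Incremental, Risky): payoffs 2, 14, 16 → best response Moonshot.
Lab B against (Incremental, Moonshot): payoffs 11, 8, 16 → best response Moonshot.
Lab C against (Safe, Novel): payoffs 6, 8 → best response Moonshot.
Lab C against (Safe, Risky): payoffs 13, 17 → best response Moonshot.
Lab C against (Safe, Moonshot): payoffs 11, 9 → best response Risky.
Lab C against (Incremental, Novel): payoffs 12, 13 → best response Moonshot.
Lab C against (Incremental, Risky): payoffs 14, 4 → best response Risky.
Lab C against (Incremental, Moonshot): payoffs 14, 19 → best response Moonshot.
Mutual best responses: (Incremental, Moonshot, Moonshot).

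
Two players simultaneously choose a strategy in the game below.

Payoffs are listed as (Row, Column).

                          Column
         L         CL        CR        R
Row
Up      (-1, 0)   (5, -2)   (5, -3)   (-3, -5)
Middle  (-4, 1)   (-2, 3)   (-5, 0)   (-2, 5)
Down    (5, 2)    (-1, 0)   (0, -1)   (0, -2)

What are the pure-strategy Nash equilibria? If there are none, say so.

(Down, L)

Row against L: payoffs -1, -4, 5 → best response Down.
Row against CL: payoffs 5, -2, -1 → best response Up.
Row against CR: payoffs 5, -5, 0 → best response Up.
Row against R: payoffs -3, -2, 0 → best response Down.
Column against Up: payoffs 0, -2, -3, -5 → best response L.
Column against Middle: payoffs 1, 3, 0, 5 → best response R.
Column against Down: payoffs 2, 0, -1, -2 → best response L.
Mutual best responses: (Down, L).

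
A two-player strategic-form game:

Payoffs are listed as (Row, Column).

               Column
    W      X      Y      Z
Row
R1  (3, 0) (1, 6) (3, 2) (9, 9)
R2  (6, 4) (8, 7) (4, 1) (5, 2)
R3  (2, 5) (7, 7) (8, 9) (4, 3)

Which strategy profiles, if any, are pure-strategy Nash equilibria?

Pure-strategy Nash equilibria: (R1, Z) and (R2, X) and (R3, Y)

(R1, W): Row can switch to R2 (3 → 6). Not NE.
(R1, X): Row can switch to R2 (1 → 8). Not NE.
(R1, Y): Row can switch to R2 (3 → 4). Not NE.
(R1, Z): Row gets 9, best alternative 5; Column gets 9, best alternative 6. No profitable deviation — NE.
(R2, W): Column can switch to X (4 → 7). Not NE.
(R2, X): Row gets 8, best alternative 7; Column gets 7, best alternative 4. No profitable deviation — NE.
(R2, Y): Row can switch to R3 (4 → 8). Not NE.
(R2, Z): Row can switch to R1 (5 → 9). Not NE.
(R3, Y): Row gets 8, best alternative 4; Column gets 9, best alternative 7. No profitable deviation — NE.
(The remaining 3 profiles each have a profitable deviation by the same check.)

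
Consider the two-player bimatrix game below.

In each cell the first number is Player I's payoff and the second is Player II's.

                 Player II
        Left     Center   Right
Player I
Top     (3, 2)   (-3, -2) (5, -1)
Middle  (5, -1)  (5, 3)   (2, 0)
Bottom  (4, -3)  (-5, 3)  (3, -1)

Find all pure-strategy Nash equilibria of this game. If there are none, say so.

For each player, find the best response to each opponent profile; mutual best responses are the pure NE.
Player I against Left: payoffs 3, 5, 4 → best response Middle.
Player I against Center: payoffs -3, 5, -5 → best response Middle.
Player I against Right: payoffs 5, 2, 3 → best response Top.
Player II against Top: payoffs 2, -2, -1 → best response Left.
Player II against Middle: payoffs -1, 3, 0 → best response Center.
Player II against Bottom: payoffs -3, 3, -1 → best response Center.
Mutual best responses: (Middle, Center).

The unique pure-strategy Nash equilibrium is (Middle, Center).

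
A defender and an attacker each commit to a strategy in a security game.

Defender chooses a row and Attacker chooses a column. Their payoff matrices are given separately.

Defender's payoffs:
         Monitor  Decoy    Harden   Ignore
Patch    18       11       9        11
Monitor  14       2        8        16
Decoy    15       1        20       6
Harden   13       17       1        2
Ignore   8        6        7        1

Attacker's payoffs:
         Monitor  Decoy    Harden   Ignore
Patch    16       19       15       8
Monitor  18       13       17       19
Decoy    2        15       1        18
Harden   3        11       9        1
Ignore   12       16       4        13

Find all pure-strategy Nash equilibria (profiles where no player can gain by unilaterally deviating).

Pure-strategy Nash equilibria: (Monitor, Ignore) and (Harden, Decoy)

For each player, find the best response to each opponent profile; mutual best responses are the pure NE.
Defender against Monitor: payoffs 18, 14, 15, 13, 8 → best response Patch.
Defender against Decoy: payoffs 11, 2, 1, 17, 6 → best response Harden.
Defender against Harden: payoffs 9, 8, 20, 1, 7 → best response Decoy.
Defender against Ignore: payoffs 11, 16, 6, 2, 1 → best response Monitor.
Attacker against Patch: payoffs 16, 19, 15, 8 → best response Decoy.
Attacker against Monitor: payoffs 18, 13, 17, 19 → best response Ignore.
Attacker against Decoy: payoffs 2, 15, 1, 18 → best response Ignore.
Attacker against Harden: payoffs 3, 11, 9, 1 → best response Decoy.
Attacker against Ignore: payoffs 12, 16, 4, 13 → best response Decoy.
Mutual best responses: (Monitor, Ignore); (Harden, Decoy).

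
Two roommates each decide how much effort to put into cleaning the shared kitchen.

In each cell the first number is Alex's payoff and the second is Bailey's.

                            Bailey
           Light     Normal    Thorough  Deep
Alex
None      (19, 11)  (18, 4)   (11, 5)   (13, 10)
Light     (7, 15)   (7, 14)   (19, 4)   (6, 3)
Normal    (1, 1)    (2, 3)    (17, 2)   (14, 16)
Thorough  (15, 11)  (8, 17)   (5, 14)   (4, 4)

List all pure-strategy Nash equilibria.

Pure-strategy Nash equilibria: (None, Light); (Normal, Deep)

For each strategy profile, look for a profitable unilateral deviation.
(None, Light): Alex gets 19, best alternative 15; Bailey gets 11, best alternative 10. No profitable deviation — NE.
(None, Normal): Bailey can switch to Light (4 → 11). Not NE.
(None, Thorough): Alex can switch to Light (11 → 19). Not NE.
(None, Deep): Alex can switch to Normal (13 → 14). Not NE.
(Light, Light): Alex can switch to None (7 → 19). Not NE.
(Light, Normal): Alex can switch to None (7 → 18). Not NE.
(Light, Thorough): Bailey can switch to Light (4 → 15). Not NE.
(Light, Deep): Alex can switch to None (6 → 13). Not NE.
(Normal, Light): Alex can switch to None (1 → 19). Not NE.
(Normal, Normal): Alex can switch to None (2 → 18). Not NE.
(Normal, Thorough): Alex can switch to Light (17 → 19). Not NE.
(Normal, Deep): Alex gets 14, best alternative 13; Bailey gets 16, best alternative 3. No profitable deviation — NE.
(The remaining 4 profiles each have a profitable deviation by the same check.)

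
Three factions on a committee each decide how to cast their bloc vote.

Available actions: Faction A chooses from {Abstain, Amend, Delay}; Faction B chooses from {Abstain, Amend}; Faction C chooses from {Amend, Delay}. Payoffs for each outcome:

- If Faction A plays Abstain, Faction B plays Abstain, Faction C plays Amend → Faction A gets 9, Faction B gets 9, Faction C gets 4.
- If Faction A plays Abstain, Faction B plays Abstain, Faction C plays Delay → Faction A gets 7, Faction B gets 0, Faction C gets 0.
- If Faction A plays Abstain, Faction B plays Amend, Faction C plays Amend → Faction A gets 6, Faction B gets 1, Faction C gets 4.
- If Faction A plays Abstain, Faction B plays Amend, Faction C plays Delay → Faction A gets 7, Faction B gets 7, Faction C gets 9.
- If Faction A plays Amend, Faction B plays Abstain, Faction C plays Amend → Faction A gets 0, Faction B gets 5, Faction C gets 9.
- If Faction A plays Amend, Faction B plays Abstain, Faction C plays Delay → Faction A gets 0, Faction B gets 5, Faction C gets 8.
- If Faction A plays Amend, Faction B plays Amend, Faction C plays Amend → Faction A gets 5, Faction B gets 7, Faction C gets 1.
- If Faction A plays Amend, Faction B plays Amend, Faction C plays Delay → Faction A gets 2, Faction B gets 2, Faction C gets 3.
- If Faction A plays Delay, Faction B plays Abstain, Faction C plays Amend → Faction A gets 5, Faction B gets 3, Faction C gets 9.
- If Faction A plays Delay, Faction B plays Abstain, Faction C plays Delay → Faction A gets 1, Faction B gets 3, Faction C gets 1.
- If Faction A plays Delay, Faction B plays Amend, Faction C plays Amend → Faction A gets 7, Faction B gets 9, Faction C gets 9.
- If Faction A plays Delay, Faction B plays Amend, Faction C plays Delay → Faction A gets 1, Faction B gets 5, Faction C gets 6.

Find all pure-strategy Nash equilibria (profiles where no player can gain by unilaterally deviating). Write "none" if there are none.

Faction A against (Abstain, Amend): payoffs 9, 0, 5 → best response Abstain.
Faction A against (Abstain, Delay): payoffs 7, 0, 1 → best response Abstain.
Faction A against (Amend, Amend): payoffs 6, 5, 7 → best response Delay.
Faction A against (Amend, Delay): payoffs 7, 2, 1 → best response Abstain.
Faction B against (Abstain, Amend): payoffs 9, 1 → best response Abstain.
Faction B against (Abstain, Delay): payoffs 0, 7 → best response Amend.
Faction B against (Amend, Amend): payoffs 5, 7 → best response Amend.
Faction B against (Amend, Delay): payoffs 5, 2 → best response Abstain.
Faction B against (Delay, Amend): payoffs 3, 9 → best response Amend.
Faction B against (Delay, Delay): payoffs 3, 5 → best response Amend.
Faction C against (Abstain, Abstain): payoffs 4, 0 → best response Amend.
Faction C against (Abstain, Amend): payoffs 4, 9 → best response Delay.
Faction C against (Amend, Abstain): payoffs 9, 8 → best response Amend.
Faction C against (Amend, Amend): payoffs 1, 3 → best response Delay.
Faction C against (Delay, Abstain): payoffs 9, 1 → best response Amend.
Faction C against (Delay, Amend): payoffs 9, 6 → best response Amend.
Mutual best responses: (Abstain, Abstain, Amend); (Abstain, Amend, Delay); (Delay, Amend, Amend).

(Abstain, Abstain, Amend); (Abstain, Amend, Delay); (Delay, Amend, Amend)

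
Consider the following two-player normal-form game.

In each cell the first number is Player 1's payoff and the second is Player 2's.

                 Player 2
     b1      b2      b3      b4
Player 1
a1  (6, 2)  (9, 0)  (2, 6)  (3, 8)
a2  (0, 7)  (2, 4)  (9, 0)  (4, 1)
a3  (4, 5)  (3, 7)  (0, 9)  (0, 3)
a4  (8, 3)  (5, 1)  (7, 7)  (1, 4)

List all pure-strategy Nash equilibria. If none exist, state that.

none

Player 1 against b1: payoffs 6, 0, 4, 8 → best response a4.
Player 1 against b2: payoffs 9, 2, 3, 5 → best response a1.
Player 1 against b3: payoffs 2, 9, 0, 7 → best response a2.
Player 1 against b4: payoffs 3, 4, 0, 1 → best response a2.
Player 2 against a1: payoffs 2, 0, 6, 8 → best response b4.
Player 2 against a2: payoffs 7, 4, 0, 1 → best response b1.
Player 2 against a3: payoffs 5, 7, 9, 3 → best response b3.
Player 2 against a4: payoffs 3, 1, 7, 4 → best response b3.
No profile is a mutual best response for all players.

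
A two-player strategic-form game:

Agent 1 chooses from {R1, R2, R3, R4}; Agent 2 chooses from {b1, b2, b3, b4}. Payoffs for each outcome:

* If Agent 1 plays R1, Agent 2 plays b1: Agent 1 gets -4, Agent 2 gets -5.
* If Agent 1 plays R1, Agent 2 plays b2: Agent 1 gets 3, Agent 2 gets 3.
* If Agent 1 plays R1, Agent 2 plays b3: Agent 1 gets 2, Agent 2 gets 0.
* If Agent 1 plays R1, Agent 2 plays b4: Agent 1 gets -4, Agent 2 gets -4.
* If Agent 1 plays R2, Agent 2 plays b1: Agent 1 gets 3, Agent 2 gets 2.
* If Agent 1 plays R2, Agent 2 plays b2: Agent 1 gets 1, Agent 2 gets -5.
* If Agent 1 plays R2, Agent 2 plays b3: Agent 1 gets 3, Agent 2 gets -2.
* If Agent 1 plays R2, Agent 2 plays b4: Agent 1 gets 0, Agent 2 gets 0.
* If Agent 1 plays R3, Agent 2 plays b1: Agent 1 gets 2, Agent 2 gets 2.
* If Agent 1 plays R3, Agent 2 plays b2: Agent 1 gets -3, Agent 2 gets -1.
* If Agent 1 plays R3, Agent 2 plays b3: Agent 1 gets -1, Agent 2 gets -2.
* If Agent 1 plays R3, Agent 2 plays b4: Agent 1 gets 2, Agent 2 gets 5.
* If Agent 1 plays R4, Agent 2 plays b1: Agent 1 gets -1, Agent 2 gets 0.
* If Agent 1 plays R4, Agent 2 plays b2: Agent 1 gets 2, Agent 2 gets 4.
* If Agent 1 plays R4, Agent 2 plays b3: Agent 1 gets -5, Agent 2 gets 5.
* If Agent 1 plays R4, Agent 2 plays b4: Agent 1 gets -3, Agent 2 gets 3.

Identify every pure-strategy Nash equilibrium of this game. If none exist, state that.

(R1, b1): Agent 1 can switch to R2 (-4 → 3). Not NE.
(R1, b2): Agent 1 gets 3, best alternative 2; Agent 2 gets 3, best alternative 0. No profitable deviation — NE.
(R1, b3): Agent 1 can switch to R2 (2 → 3). Not NE.
(R1, b4): Agent 1 can switch to R2 (-4 → 0). Not NE.
(R2, b1): Agent 1 gets 3, best alternative 2; Agent 2 gets 2, best alternative 0. No profitable deviation — NE.
(R2, b2): Agent 1 can switch to R1 (1 → 3). Not NE.
(R2, b3): Agent 2 can switch to b1 (-2 → 2). Not NE.
(R2, b4): Agent 1 can switch to R3 (0 → 2). Not NE.
(R3, b4): Agent 1 gets 2, best alternative 0; Agent 2 gets 5, best alternative 2. No profitable deviation — NE.
(The remaining 7 profiles each have a profitable deviation by the same check.)

Pure-strategy Nash equilibria: (R1, b2) and (R2, b1) and (R3, b4)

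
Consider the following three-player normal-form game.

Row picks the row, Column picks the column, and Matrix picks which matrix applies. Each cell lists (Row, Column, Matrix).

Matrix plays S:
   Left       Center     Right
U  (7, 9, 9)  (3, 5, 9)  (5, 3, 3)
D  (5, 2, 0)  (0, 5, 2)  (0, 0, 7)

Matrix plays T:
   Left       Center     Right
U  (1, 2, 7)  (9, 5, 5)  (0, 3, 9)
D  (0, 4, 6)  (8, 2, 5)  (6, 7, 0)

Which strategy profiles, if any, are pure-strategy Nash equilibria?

(U, Left, S)

Mark each player's best response to every combination of opponents' strategies; a profile where every player is best-responding is a pure Nash equilibrium.
Row against (Left, S): payoffs 7, 5 → best response U.
Row against (Left, T): payoffs 1, 0 → best response U.
Row against (Center, S): payoffs 3, 0 → best response U.
Row against (Center, T): payoffs 9, 8 → best response U.
Row against (Right, S): payoffs 5, 0 → best response U.
Row against (Right, T): payoffs 0, 6 → best response D.
Column against (U, S): payoffs 9, 5, 3 → best response Left.
Column against (U, T): payoffs 2, 5, 3 → best response Center.
Column against (D, S): payoffs 2, 5, 0 → best response Center.
Column against (D, T): payoffs 4, 2, 7 → best response Right.
Matrix against (U, Left): payoffs 9, 7 → best response S.
Matrix against (U, Center): payoffs 9, 5 → best response S.
Matrix against (U, Right): payoffs 3, 9 → best response T.
Matrix against (D, Left): payoffs 0, 6 → best response T.
Matrix against (D, Center): payoffs 2, 5 → best response T.
Matrix against (D, Right): payoffs 7, 0 → best response S.
Mutual best responses: (U, Left, S).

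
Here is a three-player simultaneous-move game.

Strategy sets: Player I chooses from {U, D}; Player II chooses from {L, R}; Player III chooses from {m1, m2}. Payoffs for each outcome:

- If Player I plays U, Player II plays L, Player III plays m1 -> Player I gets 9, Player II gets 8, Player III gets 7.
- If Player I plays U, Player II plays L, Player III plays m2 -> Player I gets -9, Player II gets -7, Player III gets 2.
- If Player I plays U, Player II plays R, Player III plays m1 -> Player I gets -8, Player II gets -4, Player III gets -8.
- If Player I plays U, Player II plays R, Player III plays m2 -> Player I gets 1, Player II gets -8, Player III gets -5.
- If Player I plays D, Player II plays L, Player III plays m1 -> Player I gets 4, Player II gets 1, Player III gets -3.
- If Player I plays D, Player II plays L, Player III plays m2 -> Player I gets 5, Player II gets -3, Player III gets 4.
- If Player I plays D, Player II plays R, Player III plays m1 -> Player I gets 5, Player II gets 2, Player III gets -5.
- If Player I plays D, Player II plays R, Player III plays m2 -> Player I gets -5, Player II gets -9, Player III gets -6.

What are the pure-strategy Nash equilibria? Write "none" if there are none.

The pure Nash equilibria are (U, L, m1) and (D, L, m2) and (D, R, m1).

Player I against (L, m1): payoffs 9, 4 → best response U.
Player I against (L, m2): payoffs -9, 5 → best response D.
Player I against (R, m1): payoffs -8, 5 → best response D.
Player I against (R, m2): payoffs 1, -5 → best response U.
Player II against (U, m1): payoffs 8, -4 → best response L.
Player II against (U, m2): payoffs -7, -8 → best response L.
Player II against (D, m1): payoffs 1, 2 → best response R.
Player II against (D, m2): payoffs -3, -9 → best response L.
Player III against (U, L): payoffs 7, 2 → best response m1.
Player III against (U, R): payoffs -8, -5 → best response m2.
Player III against (D, L): payoffs -3, 4 → best response m2.
Player III against (D, R): payoffs -5, -6 → best response m1.
Mutual best responses: (U, L, m1); (D, L, m2); (D, R, m1).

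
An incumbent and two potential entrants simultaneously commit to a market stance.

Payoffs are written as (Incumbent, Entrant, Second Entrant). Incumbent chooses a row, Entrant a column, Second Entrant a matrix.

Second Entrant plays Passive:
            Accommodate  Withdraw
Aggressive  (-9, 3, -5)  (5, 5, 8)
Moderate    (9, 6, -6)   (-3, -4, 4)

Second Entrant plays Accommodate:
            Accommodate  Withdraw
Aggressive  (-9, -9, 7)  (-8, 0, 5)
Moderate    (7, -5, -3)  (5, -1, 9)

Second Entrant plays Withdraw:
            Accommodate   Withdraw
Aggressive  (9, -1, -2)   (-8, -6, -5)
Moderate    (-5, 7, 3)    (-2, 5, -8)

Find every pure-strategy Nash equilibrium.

Pure-strategy Nash equilibria: (Aggressive, Withdraw, Passive), (Moderate, Withdraw, Accommodate)

(Aggressive, Accommodate, Passive): Incumbent can switch to Moderate (-9 → 9). Not NE.
(Aggressive, Accommodate, Accommodate): Incumbent can switch to Moderate (-9 → 7). Not NE.
(Aggressive, Accommodate, Withdraw): Second Entrant can switch to Accommodate (-2 → 7). Not NE.
(Aggressive, Withdraw, Passive): Incumbent gets 5, best alternative -3; Entrant gets 5, best alternative 3; Second Entrant gets 8, best alternative 5. No profitable deviation — NE.
(Aggressive, Withdraw, Accommodate): Incumbent can switch to Moderate (-8 → 5). Not NE.
(Aggressive, Withdraw, Withdraw): Incumbent can switch to Moderate (-8 → -2). Not NE.
(Moderate, Accommodate, Passive): Second Entrant can switch to Accommodate (-6 → -3). Not NE.
(Moderate, Accommodate, Accommodate): Entrant can switch to Withdraw (-5 → -1). Not NE.
(Moderate, Accommodate, Withdraw): Incumbent can switch to Aggressive (-5 → 9). Not NE.
(Moderate, Withdraw, Passive): Incumbent can switch to Aggressive (-3 → 5). Not NE.
(Moderate, Withdraw, Accommodate): Incumbent gets 5, best alternative -8; Entrant gets -1, best alternative -5; Second Entrant gets 9, best alternative 4. No profitable deviation — NE.
(Moderate, Withdraw, Withdraw): Entrant can switch to Accommodate (5 → 7). Not NE.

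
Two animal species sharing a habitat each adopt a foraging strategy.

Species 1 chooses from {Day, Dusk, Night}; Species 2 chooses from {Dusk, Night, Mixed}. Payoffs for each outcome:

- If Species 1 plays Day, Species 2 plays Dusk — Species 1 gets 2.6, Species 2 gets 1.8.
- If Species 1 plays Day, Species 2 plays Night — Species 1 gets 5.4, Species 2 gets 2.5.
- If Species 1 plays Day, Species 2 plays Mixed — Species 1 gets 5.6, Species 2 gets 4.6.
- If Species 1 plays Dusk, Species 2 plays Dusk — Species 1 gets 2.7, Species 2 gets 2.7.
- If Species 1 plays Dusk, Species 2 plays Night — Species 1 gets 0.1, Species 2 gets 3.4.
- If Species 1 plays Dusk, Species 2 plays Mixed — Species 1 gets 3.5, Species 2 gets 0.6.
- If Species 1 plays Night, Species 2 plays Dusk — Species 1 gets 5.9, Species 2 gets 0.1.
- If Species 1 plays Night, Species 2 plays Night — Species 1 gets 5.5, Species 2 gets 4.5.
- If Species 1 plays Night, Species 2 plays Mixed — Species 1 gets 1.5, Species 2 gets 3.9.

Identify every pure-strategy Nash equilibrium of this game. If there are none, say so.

(Day, Dusk): Species 1 can switch to Dusk (2.6 → 2.7). Not NE.
(Day, Night): Species 1 can switch to Night (5.4 → 5.5). Not NE.
(Day, Mixed): Species 1 gets 5.6, best alternative 3.5; Species 2 gets 4.6, best alternative 2.5. No profitable deviation — NE.
(Dusk, Dusk): Species 1 can switch to Night (2.7 → 5.9). Not NE.
(Dusk, Night): Species 1 can switch to Day (0.1 → 5.4). Not NE.
(Dusk, Mixed): Species 1 can switch to Day (3.5 → 5.6). Not NE.
(Night, Dusk): Species 2 can switch to Night (0.1 → 4.5). Not NE.
(Night, Night): Species 1 gets 5.5, best alternative 5.4; Species 2 gets 4.5, best alternative 3.9. No profitable deviation — NE.
(Night, Mixed): Species 1 can switch to Day (1.5 → 5.6). Not NE.

(Day, Mixed), (Night, Night)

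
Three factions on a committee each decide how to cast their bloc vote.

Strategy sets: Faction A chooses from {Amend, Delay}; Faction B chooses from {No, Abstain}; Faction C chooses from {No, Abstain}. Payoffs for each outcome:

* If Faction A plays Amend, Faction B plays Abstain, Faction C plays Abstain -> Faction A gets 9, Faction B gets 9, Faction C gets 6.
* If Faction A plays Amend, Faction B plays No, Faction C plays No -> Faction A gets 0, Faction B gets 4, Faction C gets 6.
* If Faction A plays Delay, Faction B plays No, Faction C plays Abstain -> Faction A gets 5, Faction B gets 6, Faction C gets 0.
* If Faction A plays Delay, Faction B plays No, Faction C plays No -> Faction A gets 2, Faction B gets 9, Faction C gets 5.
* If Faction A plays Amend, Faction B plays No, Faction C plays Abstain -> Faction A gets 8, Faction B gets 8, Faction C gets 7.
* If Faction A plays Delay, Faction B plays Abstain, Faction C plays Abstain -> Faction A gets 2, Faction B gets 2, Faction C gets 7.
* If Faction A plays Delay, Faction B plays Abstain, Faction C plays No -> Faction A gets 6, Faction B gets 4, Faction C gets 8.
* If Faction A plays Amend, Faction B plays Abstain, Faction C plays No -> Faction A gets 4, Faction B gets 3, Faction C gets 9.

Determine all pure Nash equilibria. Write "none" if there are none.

The unique pure-strategy Nash equilibrium is (Delay, No, No).

Mark each player's best response to every combination of opponents' strategies; a profile where every player is best-responding is a pure Nash equilibrium.
Faction A against (No, No): payoffs 0, 2 → best response Delay.
Faction A against (No, Abstain): payoffs 8, 5 → best response Amend.
Faction A against (Abstain, No): payoffs 4, 6 → best response Delay.
Faction A against (Abstain, Abstain): payoffs 9, 2 → best response Amend.
Faction B against (Amend, No): payoffs 4, 3 → best response No.
Faction B against (Amend, Abstain): payoffs 8, 9 → best response Abstain.
Faction B against (Delay, No): payoffs 9, 4 → best response No.
Faction B against (Delay, Abstain): payoffs 6, 2 → best response No.
Faction C against (Amend, No): payoffs 6, 7 → best response Abstain.
Faction C against (Amend, Abstain): payoffs 9, 6 → best response No.
Faction C against (Delay, No): payoffs 5, 0 → best response No.
Faction C against (Delay, Abstain): payoffs 8, 7 → best response No.
Mutual best responses: (Delay, No, No).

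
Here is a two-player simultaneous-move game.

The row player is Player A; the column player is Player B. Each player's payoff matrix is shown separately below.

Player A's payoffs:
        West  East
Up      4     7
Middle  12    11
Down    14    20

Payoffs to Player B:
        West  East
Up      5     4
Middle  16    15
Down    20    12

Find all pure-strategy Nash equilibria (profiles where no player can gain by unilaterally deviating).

Player A against West: payoffs 4, 12, 14 → best response Down.
Player A against East: payoffs 7, 11, 20 → best response Down.
Player B against Up: payoffs 5, 4 → best response West.
Player B against Middle: payoffs 16, 15 → best response West.
Player B against Down: payoffs 20, 12 → best response West.
Mutual best responses: (Down, West).

Pure NE: (Down, West)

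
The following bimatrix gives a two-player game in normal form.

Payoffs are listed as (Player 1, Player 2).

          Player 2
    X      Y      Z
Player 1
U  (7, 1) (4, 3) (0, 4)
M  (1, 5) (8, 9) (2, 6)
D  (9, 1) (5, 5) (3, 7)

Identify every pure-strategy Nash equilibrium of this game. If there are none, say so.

Player 1 against X: payoffs 7, 1, 9 → best response D.
Player 1 against Y: payoffs 4, 8, 5 → best response M.
Player 1 against Z: payoffs 0, 2, 3 → best response D.
Player 2 against U: payoffs 1, 3, 4 → best response Z.
Player 2 against M: payoffs 5, 9, 6 → best response Y.
Player 2 against D: payoffs 1, 5, 7 → best response Z.
Mutual best responses: (M, Y); (D, Z).

The pure Nash equilibria are (M, Y), (D, Z).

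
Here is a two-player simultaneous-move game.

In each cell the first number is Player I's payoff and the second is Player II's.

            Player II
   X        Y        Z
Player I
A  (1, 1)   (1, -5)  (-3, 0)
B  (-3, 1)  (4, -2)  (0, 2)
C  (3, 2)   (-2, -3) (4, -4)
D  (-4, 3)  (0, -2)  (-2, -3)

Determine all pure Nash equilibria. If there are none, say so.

The unique pure-strategy Nash equilibrium is (C, X).

Player I against X: payoffs 1, -3, 3, -4 → best response C.
Player I against Y: payoffs 1, 4, -2, 0 → best response B.
Player I against Z: payoffs -3, 0, 4, -2 → best response C.
Player II against A: payoffs 1, -5, 0 → best response X.
Player II against B: payoffs 1, -2, 2 → best response Z.
Player II against C: payoffs 2, -3, -4 → best response X.
Player II against D: payoffs 3, -2, -3 → best response X.
Mutual best responses: (C, X).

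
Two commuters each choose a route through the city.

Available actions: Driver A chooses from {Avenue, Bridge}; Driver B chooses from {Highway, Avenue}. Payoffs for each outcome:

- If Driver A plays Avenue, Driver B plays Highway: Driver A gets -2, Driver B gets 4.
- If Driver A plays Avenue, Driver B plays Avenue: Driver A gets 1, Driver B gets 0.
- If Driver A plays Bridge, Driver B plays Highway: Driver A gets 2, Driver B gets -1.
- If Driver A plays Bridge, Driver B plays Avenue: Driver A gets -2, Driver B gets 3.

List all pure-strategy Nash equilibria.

There is no pure-strategy Nash equilibrium.

(Avenue, Highway): Driver A can switch to Bridge (-2 → 2). Not NE.
(Avenue, Avenue): Driver B can switch to Highway (0 → 4). Not NE.
(Bridge, Highway): Driver B can switch to Avenue (-1 → 3). Not NE.
(Bridge, Avenue): Driver A can switch to Avenue (-2 → 1). Not NE.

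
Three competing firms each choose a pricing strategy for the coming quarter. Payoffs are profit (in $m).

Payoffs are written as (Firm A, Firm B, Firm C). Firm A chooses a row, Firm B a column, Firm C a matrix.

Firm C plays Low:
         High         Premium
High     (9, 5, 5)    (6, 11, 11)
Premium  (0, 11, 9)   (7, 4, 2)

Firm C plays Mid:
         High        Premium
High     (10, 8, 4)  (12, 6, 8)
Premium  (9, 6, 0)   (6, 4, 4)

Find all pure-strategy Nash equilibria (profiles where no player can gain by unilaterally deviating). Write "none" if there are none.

Check each profile: it is a Nash equilibrium iff no player can strictly gain by switching unilaterally.
(High, High, Low): Firm B can switch to Premium (5 → 11). Not NE.
(High, High, Mid): Firm C can switch to Low (4 → 5). Not NE.
(High, Premium, Low): Firm A can switch to Premium (6 → 7). Not NE.
(High, Premium, Mid): Firm B can switch to High (6 → 8). Not NE.
(Premium, High, Low): Firm A can switch to High (0 → 9). Not NE.
(Premium, High, Mid): Firm A can switch to High (9 → 10). Not NE.
(The remaining 2 profiles each have a profitable deviation by the same check.)

No pure-strategy Nash equilibrium.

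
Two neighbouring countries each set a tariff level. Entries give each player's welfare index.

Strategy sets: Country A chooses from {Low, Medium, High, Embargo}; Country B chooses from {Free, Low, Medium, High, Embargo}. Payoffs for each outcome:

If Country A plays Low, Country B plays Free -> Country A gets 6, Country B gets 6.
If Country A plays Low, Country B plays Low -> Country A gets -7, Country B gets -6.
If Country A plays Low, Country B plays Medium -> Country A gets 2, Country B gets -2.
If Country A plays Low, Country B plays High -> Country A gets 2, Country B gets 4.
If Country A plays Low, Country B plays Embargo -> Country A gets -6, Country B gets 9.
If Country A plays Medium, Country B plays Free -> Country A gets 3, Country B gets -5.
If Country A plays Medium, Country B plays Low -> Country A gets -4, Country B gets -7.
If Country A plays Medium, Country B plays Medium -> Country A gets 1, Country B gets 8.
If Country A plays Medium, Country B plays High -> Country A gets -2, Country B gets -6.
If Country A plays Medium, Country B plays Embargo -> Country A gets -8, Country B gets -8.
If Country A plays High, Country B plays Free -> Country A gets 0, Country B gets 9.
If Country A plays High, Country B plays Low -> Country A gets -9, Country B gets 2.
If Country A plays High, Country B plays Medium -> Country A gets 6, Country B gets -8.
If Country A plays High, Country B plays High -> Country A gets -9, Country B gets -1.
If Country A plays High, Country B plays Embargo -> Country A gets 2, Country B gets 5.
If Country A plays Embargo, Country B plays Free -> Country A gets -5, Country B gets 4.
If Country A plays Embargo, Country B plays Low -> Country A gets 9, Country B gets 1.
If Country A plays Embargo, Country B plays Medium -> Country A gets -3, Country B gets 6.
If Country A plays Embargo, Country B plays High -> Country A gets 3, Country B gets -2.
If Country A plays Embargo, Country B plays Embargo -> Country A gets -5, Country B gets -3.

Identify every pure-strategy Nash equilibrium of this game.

none

For each player, find the best response to each opponent profile; mutual best responses are the pure NE.
Country A against Free: payoffs 6, 3, 0, -5 → best response Low.
Country A against Low: payoffs -7, -4, -9, 9 → best response Embargo.
Country A against Medium: payoffs 2, 1, 6, -3 → best response High.
Country A against High: payoffs 2, -2, -9, 3 → best response Embargo.
Country A against Embargo: payoffs -6, -8, 2, -5 → best response High.
Country B against Low: payoffs 6, -6, -2, 4, 9 → best response Embargo.
Country B against Medium: payoffs -5, -7, 8, -6, -8 → best response Medium.
Country B against High: payoffs 9, 2, -8, -1, 5 → best response Free.
Country B against Embargo: payoffs 4, 1, 6, -2, -3 → best response Medium.
No profile is a mutual best response for all players.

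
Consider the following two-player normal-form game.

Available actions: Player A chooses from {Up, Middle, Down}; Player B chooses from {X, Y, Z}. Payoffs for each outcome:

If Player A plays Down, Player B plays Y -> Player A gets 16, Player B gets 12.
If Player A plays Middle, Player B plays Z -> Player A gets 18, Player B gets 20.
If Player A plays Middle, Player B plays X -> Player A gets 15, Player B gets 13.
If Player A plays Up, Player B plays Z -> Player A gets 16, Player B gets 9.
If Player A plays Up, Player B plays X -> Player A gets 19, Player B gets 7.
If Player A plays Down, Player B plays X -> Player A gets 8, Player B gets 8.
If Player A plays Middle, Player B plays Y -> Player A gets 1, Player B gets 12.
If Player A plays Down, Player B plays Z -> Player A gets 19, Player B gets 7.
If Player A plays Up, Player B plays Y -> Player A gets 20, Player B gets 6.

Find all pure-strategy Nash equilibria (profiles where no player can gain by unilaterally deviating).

This game has no pure Nash equilibrium.

Mark each player's best response to every combination of opponents' strategies; a profile where every player is best-responding is a pure Nash equilibrium.
Player A against X: payoffs 19, 15, 8 → best response Up.
Player A against Y: payoffs 20, 1, 16 → best response Up.
Player A against Z: payoffs 16, 18, 19 → best response Down.
Player B against Up: payoffs 7, 6, 9 → best response Z.
Player B against Middle: payoffs 13, 12, 20 → best response Z.
Player B against Down: payoffs 8, 12, 7 → best response Y.
No profile is a mutual best response for all players.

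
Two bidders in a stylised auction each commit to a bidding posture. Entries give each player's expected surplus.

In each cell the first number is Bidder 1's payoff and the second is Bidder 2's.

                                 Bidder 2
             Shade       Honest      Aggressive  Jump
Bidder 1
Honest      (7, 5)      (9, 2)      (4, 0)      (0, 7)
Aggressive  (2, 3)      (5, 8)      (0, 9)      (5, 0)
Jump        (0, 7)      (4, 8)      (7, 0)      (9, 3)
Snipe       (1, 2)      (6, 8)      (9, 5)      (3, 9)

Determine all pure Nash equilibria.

There is no pure-strategy Nash equilibrium.

(Honest, Shade): Bidder 2 can switch to Jump (5 → 7). Not NE.
(Honest, Honest): Bidder 2 can switch to Shade (2 → 5). Not NE.
(Honest, Aggressive): Bidder 1 can switch to Jump (4 → 7). Not NE.
(Honest, Jump): Bidder 1 can switch to Aggressive (0 → 5). Not NE.
(Aggressive, Shade): Bidder 1 can switch to Honest (2 → 7). Not NE.
(Aggressive, Honest): Bidder 1 can switch to Honest (5 → 9). Not NE.
(Aggressive, Aggressive): Bidder 1 can switch to Honest (0 → 4). Not NE.
(Aggressive, Jump): Bidder 1 can switch to Jump (5 → 9). Not NE.
(The remaining 8 profiles each have a profitable deviation by the same check.)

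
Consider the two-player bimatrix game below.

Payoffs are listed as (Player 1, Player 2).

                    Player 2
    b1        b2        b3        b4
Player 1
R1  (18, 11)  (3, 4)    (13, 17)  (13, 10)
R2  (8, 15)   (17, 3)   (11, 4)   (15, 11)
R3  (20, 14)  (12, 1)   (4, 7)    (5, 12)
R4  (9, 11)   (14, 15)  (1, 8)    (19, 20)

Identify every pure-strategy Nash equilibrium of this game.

The pure Nash equilibria are (R1, b3), (R3, b1), (R4, b4).

Player 1 against b1: payoffs 18, 8, 20, 9 → best response R3.
Player 1 against b2: payoffs 3, 17, 12, 14 → best response R2.
Player 1 against b3: payoffs 13, 11, 4, 1 → best response R1.
Player 1 against b4: payoffs 13, 15, 5, 19 → best response R4.
Player 2 against R1: payoffs 11, 4, 17, 10 → best response b3.
Player 2 against R2: payoffs 15, 3, 4, 11 → best response b1.
Player 2 against R3: payoffs 14, 1, 7, 12 → best response b1.
Player 2 against R4: payoffs 11, 15, 8, 20 → best response b4.
Mutual best responses: (R1, b3); (R3, b1); (R4, b4).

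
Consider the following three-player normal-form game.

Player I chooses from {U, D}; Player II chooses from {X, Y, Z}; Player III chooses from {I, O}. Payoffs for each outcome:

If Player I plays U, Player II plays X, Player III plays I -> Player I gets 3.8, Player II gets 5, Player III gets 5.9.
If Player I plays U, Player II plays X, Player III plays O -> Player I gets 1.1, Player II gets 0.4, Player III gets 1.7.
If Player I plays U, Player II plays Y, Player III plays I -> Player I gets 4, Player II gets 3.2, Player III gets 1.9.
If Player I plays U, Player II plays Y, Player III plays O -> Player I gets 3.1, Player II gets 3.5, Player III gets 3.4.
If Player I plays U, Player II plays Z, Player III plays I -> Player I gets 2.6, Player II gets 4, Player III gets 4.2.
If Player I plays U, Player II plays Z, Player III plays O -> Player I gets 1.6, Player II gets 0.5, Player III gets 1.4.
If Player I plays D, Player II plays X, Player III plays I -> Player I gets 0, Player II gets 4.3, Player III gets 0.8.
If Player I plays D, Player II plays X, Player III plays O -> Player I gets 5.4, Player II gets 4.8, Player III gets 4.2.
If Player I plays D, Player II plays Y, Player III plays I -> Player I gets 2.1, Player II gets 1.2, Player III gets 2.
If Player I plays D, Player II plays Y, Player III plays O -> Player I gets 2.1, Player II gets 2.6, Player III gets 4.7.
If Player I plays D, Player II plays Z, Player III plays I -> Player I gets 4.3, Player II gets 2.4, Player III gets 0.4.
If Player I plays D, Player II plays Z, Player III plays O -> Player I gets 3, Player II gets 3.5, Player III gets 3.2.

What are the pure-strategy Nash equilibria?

(U, X, I): Player I gets 3.8, best alternative 0; Player II gets 5, best alternative 4; Player III gets 5.9, best alternative 1.7. No profitable deviation — NE.
(U, X, O): Player I can switch to D (1.1 → 5.4). Not NE.
(U, Y, I): Player II can switch to X (3.2 → 5). Not NE.
(U, Y, O): Player I gets 3.1, best alternative 2.1; Player II gets 3.5, best alternative 0.5; Player III gets 3.4, best alternative 1.9. No profitable deviation — NE.
(U, Z, I): Player I can switch to D (2.6 → 4.3). Not NE.
(U, Z, O): Player I can switch to D (1.6 → 3). Not NE.
(D, X, I): Player I can switch to U (0 → 3.8). Not NE.
(D, X, O): Player I gets 5.4, best alternative 1.1; Player II gets 4.8, best alternative 3.5; Player III gets 4.2, best alternative 0.8. No profitable deviation — NE.
(D, Y, I): Player I can switch to U (2.1 → 4). Not NE.
(D, Y, O): Player I can switch to U (2.1 → 3.1). Not NE.
(D, Z, I): Player II can switch to X (2.4 → 4.3). Not NE.
(The remaining 1 profile has a profitable deviation by the same check.)

Pure-strategy Nash equilibria: (U, X, I); (U, Y, O); (D, X, O)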